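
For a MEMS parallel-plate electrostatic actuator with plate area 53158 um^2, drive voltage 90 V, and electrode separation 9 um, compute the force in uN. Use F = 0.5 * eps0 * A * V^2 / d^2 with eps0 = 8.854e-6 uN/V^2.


Step 1: Identify parameters.
eps0 = 8.854e-6 uN/V^2, A = 53158 um^2, V = 90 V, d = 9 um
Step 2: Compute V^2 = 90^2 = 8100
Step 3: Compute d^2 = 9^2 = 81
Step 4: F = 0.5 * 8.854e-6 * 53158 * 8100 / 81
F = 23.533 uN


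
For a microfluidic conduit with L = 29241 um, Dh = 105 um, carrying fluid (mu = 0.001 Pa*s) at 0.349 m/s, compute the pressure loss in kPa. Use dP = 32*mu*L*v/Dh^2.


Step 1: Convert to SI: L = 29241e-6 m, Dh = 105e-6 m
Step 2: dP = 32 * 0.001 * 29241e-6 * 0.349 / (105e-6)^2
Step 3: dP = 29620.27 Pa
Step 4: Convert to kPa: dP = 29.62 kPa


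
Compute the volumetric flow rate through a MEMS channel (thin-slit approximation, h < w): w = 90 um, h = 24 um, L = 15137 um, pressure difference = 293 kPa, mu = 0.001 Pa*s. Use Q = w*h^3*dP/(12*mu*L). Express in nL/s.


Step 1: Convert all dimensions to SI (meters).
w = 90e-6 m, h = 24e-6 m, L = 15137e-6 m, dP = 293e3 Pa
Step 2: Q = w * h^3 * dP / (12 * mu * L)
Q = 90e-6 * (24e-6)^3 * 293e3 / (12 * 0.001 * 15137e-6) = 2.00688644e-09 m^3/s
Step 3: Convert Q from m^3/s to nL/s (1 m^3 = 1e12 nL, so multiply by 1e12).
Q = 2006.886 nL/s


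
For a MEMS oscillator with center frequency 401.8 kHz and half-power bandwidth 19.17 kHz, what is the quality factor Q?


Step 1: Q = f0 / bandwidth
Step 2: Q = 401.8 / 19.17
Q = 21.0


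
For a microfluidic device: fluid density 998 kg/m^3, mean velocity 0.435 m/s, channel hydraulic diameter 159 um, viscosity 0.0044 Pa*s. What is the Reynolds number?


Step 1: Convert Dh to meters: Dh = 159e-6 m
Step 2: Re = rho * v * Dh / mu
Re = 998 * 0.435 * 159e-6 / 0.0044
Re = 15.688


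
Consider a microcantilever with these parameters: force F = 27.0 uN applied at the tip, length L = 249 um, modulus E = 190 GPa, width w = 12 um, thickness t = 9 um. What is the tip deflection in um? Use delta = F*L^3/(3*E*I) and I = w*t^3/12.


Step 1: Calculate the second moment of area.
I = w * t^3 / 12 = 12 * 9^3 / 12 = 729.0 um^4
Step 2: Convert E to consistent units (1 GPa = 1000 uN/um^2).
E = 190 GPa = 190000 uN/um^2
Step 3: Calculate tip deflection.
delta = F * L^3 / (3 * E * I)
delta = 27.0 * 249^3 / (3 * 190000 * 729.0)
delta = 1.0031 um


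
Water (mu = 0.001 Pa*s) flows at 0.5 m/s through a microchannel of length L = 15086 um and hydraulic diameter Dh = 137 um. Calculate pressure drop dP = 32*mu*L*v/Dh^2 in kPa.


Step 1: Convert to SI: L = 15086e-6 m, Dh = 137e-6 m
Step 2: dP = 32 * 0.001 * 15086e-6 * 0.5 / (137e-6)^2
Step 3: dP = 12860.35 Pa
Step 4: Convert to kPa: dP = 12.86 kPa


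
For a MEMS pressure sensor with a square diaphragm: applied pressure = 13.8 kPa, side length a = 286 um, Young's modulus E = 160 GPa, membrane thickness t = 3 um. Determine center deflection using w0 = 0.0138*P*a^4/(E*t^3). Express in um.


Step 1: Convert pressure to compatible units (E is in GPa, so P in GPa).
P = 13.8 kPa = 13.8e-6 GPa
Step 2: Compute numerator: 0.0138 * P * a^4.
a^4 = 286^4 = 6690585616
numerator = 0.0138 * 13.8e-6 * 6690585616 = 1.27416e+03
Step 3: Compute denominator: E * t^3 = 160 * 3^3 = 4320
Step 4: w0 = numerator / denominator = 1.27416e+03 / 4320 = 0.2949 um


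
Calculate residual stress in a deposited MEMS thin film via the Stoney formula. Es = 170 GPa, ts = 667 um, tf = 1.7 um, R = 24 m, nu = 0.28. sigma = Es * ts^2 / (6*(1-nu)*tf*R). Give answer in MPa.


Step 1: Compute numerator: Es * ts^2 = 170 * 667^2 = 75631130 (GPa*um^2)
Step 2: Compute denominator (R in um): 6*(1-nu)*tf*R = 6*0.72*1.7*24e6 = 176256000.0 (um^2)
Step 3: sigma (GPa) = 75631130 / 176256000.0 = 4.29098e-01 GPa
Step 4: Convert to MPa (x1000): sigma = 429.1 MPa


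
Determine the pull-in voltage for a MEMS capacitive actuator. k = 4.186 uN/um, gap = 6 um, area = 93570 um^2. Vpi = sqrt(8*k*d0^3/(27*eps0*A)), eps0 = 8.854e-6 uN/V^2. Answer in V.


Step 1: Compute numerator: 8 * k * d0^3 = 8 * 4.186 * 6^3 = 7233.408
Step 2: Compute denominator: 27 * eps0 * A = 27 * 8.854e-6 * 93570 = 22.368657
Step 3: Vpi = sqrt(7233.408 / 22.368657)
Vpi = 17.98 V


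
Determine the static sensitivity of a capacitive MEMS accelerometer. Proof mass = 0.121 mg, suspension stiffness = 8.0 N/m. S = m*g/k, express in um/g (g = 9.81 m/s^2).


Step 1: Convert mass: m = 0.121 mg = 1.21e-07 kg
Step 2: S = m * g / k = 1.21e-07 * 9.81 / 8.0
Step 3: S = 1.48e-07 m/g
Step 4: Convert to um/g: S = 0.148 um/g


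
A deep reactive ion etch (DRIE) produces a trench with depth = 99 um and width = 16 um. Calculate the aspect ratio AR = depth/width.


Step 1: AR = depth / width
Step 2: AR = 99 / 16
AR = 6.2


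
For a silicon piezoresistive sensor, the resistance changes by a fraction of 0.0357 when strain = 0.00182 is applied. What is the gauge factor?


Step 1: Identify values.
dR/R = 0.0357, strain = 0.00182
Step 2: GF = (dR/R) / strain = 0.0357 / 0.00182
GF = 19.6


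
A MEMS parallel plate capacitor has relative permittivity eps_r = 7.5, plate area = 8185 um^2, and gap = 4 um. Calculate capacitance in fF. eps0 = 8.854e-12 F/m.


Step 1: Convert area to m^2: A = 8185e-12 m^2
Step 2: Convert gap to m: d = 4e-6 m
Step 3: C = eps0 * eps_r * A / d
C = 8.854e-12 * 7.5 * 8185e-12 / 4e-6
Step 4: Convert to fF (multiply by 1e15).
C = 135.88 fF


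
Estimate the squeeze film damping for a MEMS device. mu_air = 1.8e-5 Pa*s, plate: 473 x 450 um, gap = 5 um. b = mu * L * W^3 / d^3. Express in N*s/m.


Step 1: Convert to SI.
L = 473e-6 m, W = 450e-6 m, d = 5e-6 m
Step 2: W^3 = (450e-6)^3 = 9.11e-11 m^3
Step 3: d^3 = (5e-6)^3 = 1.25e-16 m^3
Step 4: b = 1.8e-5 * 473e-6 * 9.11e-11 / 1.25e-16
b = 6.21e-03 N*s/m


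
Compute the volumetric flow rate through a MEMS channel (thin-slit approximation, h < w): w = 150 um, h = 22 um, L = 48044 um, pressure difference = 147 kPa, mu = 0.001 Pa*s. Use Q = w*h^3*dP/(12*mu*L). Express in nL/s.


Step 1: Convert all dimensions to SI (meters).
w = 150e-6 m, h = 22e-6 m, L = 48044e-6 m, dP = 147e3 Pa
Step 2: Q = w * h^3 * dP / (12 * mu * L)
Q = 150e-6 * (22e-6)^3 * 147e3 / (12 * 0.001 * 48044e-6) = 4.0724544e-10 m^3/s
Step 3: Convert Q from m^3/s to nL/s (1 m^3 = 1e12 nL, so multiply by 1e12).
Q = 407.245 nL/s


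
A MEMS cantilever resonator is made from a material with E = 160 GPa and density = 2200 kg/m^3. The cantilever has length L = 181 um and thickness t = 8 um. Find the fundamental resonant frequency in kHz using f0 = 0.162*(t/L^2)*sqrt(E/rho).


Step 1: Convert units to SI.
t_SI = 8e-6 m, L_SI = 181e-6 m
Step 2: Calculate sqrt(E/rho).
sqrt(160e9 / 2200) = 8528.03 m/s
Step 3: Compute f0.
f0 = 0.162 * 8e-6 / (181e-6)^2 * 8528.03 = 337362.3 Hz = 337.36 kHz


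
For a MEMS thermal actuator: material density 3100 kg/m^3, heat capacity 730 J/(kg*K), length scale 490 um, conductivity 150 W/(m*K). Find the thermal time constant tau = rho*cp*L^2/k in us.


Step 1: Convert L to m: L = 490e-6 m
Step 2: L^2 = (490e-6)^2 = 2.401e-07 m^2
Step 3: tau = 3100 * 730 * 2.401e-07 / 150 = 3.62230867e-03 s
Step 4: Convert to microseconds (multiply by 1e6).
tau = 3622.309 us


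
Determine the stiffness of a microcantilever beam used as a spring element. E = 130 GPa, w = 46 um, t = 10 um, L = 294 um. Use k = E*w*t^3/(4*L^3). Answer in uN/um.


Step 1: Convert E to consistent units (1 GPa = 1000 uN/um^2).
E = 130 GPa = 130000 uN/um^2
Step 2: Compute t^3 = 10^3 = 1000
Step 3: Compute L^3 = 294^3 = 25412184
Step 4: k = 130000 * 46 * 1000 / (4 * 25412184)
k = 58.83 uN/um


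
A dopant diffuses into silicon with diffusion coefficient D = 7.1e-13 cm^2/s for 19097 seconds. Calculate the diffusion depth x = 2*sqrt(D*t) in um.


Step 1: Compute D*t = 7.1e-13 * 19097 = 1.355887e-08 cm^2
Step 2: sqrt(D*t) = 1.16443e-04 cm
Step 3: x = 2 * 1.16443e-04 cm = 2.32886e-04 cm
Step 4: Convert to um (1 cm = 1e4 um): x = 2.329 um


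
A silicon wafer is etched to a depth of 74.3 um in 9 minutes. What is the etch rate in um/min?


Step 1: Etch rate = depth / time
Step 2: rate = 74.3 / 9
rate = 8.256 um/min


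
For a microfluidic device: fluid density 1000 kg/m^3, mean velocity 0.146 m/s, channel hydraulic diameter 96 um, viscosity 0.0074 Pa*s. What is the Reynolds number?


Step 1: Convert Dh to meters: Dh = 96e-6 m
Step 2: Re = rho * v * Dh / mu
Re = 1000 * 0.146 * 96e-6 / 0.0074
Re = 1.894


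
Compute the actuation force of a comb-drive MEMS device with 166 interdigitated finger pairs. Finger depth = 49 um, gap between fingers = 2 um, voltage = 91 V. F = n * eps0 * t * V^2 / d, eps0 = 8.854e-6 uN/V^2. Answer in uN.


Step 1: Parameters: n=166, eps0=8.854e-6 uN/V^2, t=49 um, V=91 V, d=2 um
Step 2: V^2 = 8281
Step 3: F = 166 * 8.854e-6 * 49 * 8281 / 2
F = 298.192 uN


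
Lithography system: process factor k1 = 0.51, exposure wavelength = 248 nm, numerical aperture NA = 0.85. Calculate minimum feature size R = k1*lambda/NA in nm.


Step 1: Identify values: k1 = 0.51, lambda = 248 nm, NA = 0.85
Step 2: R = k1 * lambda / NA
R = 0.51 * 248 / 0.85
R = 148.8 nm


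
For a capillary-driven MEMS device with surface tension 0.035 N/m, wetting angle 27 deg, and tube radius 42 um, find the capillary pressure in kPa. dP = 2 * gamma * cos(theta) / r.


Step 1: cos(27 deg) = 0.891
Step 2: Convert r to m: r = 42e-6 m
Step 3: dP = 2 * 0.035 * 0.891 / 42e-6 = 1485.0 Pa
Step 4: Convert Pa to kPa (divide by 1000).
dP = 1.49 kPa


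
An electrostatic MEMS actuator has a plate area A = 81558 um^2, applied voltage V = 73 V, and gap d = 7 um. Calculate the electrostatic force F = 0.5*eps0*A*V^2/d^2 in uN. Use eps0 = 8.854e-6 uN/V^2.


Step 1: Identify parameters.
eps0 = 8.854e-6 uN/V^2, A = 81558 um^2, V = 73 V, d = 7 um
Step 2: Compute V^2 = 73^2 = 5329
Step 3: Compute d^2 = 7^2 = 49
Step 4: F = 0.5 * 8.854e-6 * 81558 * 5329 / 49
F = 39.267 uN


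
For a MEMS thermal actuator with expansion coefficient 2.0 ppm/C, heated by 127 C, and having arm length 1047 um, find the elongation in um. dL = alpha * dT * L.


Step 1: Convert CTE: alpha = 2.0 ppm/C = 2.0e-6 /C
Step 2: dL = 2.0e-6 * 127 * 1047
dL = 0.2659 um


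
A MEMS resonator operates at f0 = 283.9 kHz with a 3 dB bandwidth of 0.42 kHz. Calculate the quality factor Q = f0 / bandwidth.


Step 1: Q = f0 / bandwidth
Step 2: Q = 283.9 / 0.42
Q = 676.0


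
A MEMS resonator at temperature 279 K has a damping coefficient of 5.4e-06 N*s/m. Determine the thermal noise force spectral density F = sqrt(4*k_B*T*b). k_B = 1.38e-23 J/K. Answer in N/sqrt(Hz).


Step 1: Compute 4 * k_B * T * b
= 4 * 1.38e-23 * 279 * 5.4e-06
= 8.3164e-26 N^2/Hz
Step 2: F_noise = sqrt(8.3164e-26)
F_noise = 2.88e-13 N/sqrt(Hz)


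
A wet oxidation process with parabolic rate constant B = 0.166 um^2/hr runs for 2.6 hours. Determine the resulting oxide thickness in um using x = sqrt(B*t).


Step 1: Compute B*t = 0.166 * 2.6 = 0.4316
Step 2: x = sqrt(0.4316)
x = 0.657 um


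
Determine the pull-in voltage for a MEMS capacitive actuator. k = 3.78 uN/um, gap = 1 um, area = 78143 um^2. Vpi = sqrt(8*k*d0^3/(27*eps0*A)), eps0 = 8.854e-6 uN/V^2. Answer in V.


Step 1: Compute numerator: 8 * k * d0^3 = 8 * 3.78 * 1^3 = 30.24
Step 2: Compute denominator: 27 * eps0 * A = 27 * 8.854e-6 * 78143 = 18.680709
Step 3: Vpi = sqrt(30.24 / 18.680709)
Vpi = 1.27 V


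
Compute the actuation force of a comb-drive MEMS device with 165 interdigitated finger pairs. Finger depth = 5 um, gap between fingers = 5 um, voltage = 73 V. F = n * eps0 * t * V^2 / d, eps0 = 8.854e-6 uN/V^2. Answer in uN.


Step 1: Parameters: n=165, eps0=8.854e-6 uN/V^2, t=5 um, V=73 V, d=5 um
Step 2: V^2 = 5329
Step 3: F = 165 * 8.854e-6 * 5 * 5329 / 5
F = 7.785 uN


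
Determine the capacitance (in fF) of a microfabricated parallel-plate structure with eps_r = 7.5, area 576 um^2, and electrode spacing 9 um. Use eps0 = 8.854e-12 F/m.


Step 1: Convert area to m^2: A = 576e-12 m^2
Step 2: Convert gap to m: d = 9e-6 m
Step 3: C = eps0 * eps_r * A / d
C = 8.854e-12 * 7.5 * 576e-12 / 9e-6
Step 4: Convert to fF (multiply by 1e15).
C = 4.25 fF


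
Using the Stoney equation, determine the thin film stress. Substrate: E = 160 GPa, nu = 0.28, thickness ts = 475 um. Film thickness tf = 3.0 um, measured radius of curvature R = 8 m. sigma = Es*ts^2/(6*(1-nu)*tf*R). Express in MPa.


Step 1: Compute numerator: Es * ts^2 = 160 * 475^2 = 36100000 (GPa*um^2)
Step 2: Compute denominator (R in um): 6*(1-nu)*tf*R = 6*0.72*3.0*8e6 = 103680000.0 (um^2)
Step 3: sigma (GPa) = 36100000 / 103680000.0 = 3.48187e-01 GPa
Step 4: Convert to MPa (x1000): sigma = 348.2 MPa


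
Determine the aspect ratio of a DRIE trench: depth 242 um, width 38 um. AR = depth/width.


Step 1: AR = depth / width
Step 2: AR = 242 / 38
AR = 6.4


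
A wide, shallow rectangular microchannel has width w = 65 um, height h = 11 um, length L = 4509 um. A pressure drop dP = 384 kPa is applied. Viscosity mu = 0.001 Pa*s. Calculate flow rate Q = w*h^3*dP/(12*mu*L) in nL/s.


Step 1: Convert all dimensions to SI (meters).
w = 65e-6 m, h = 11e-6 m, L = 4509e-6 m, dP = 384e3 Pa
Step 2: Q = w * h^3 * dP / (12 * mu * L)
Q = 65e-6 * (11e-6)^3 * 384e3 / (12 * 0.001 * 4509e-6) = 6.139898e-10 m^3/s
Step 3: Convert Q from m^3/s to nL/s (1 m^3 = 1e12 nL, so multiply by 1e12).
Q = 613.99 nL/s


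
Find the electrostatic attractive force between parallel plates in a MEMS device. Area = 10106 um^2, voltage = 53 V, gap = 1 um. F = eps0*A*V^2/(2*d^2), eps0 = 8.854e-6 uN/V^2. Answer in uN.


Step 1: Identify parameters.
eps0 = 8.854e-6 uN/V^2, A = 10106 um^2, V = 53 V, d = 1 um
Step 2: Compute V^2 = 53^2 = 2809
Step 3: Compute d^2 = 1^2 = 1
Step 4: F = 0.5 * 8.854e-6 * 10106 * 2809 / 1
F = 125.673 uN


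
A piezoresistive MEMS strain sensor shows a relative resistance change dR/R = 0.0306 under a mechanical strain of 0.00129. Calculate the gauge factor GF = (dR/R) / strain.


Step 1: Identify values.
dR/R = 0.0306, strain = 0.00129
Step 2: GF = (dR/R) / strain = 0.0306 / 0.00129
GF = 23.7


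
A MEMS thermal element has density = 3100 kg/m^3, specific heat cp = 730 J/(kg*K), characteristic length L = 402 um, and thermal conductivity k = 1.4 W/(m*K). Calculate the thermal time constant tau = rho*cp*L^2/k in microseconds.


Step 1: Convert L to m: L = 402e-6 m
Step 2: L^2 = (402e-6)^2 = 1.61604e-07 m^2
Step 3: tau = 3100 * 730 * 1.61604e-07 / 1.4 = 2.6122132286e-01 s
Step 4: Convert to microseconds (multiply by 1e6).
tau = 261221.323 us


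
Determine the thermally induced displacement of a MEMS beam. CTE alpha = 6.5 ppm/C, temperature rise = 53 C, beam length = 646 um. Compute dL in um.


Step 1: Convert CTE: alpha = 6.5 ppm/C = 6.5e-6 /C
Step 2: dL = 6.5e-6 * 53 * 646
dL = 0.2225 um


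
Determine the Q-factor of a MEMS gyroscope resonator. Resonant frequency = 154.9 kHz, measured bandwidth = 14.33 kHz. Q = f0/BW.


Step 1: Q = f0 / bandwidth
Step 2: Q = 154.9 / 14.33
Q = 10.8


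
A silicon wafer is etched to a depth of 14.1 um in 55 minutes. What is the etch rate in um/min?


Step 1: Etch rate = depth / time
Step 2: rate = 14.1 / 55
rate = 0.256 um/min


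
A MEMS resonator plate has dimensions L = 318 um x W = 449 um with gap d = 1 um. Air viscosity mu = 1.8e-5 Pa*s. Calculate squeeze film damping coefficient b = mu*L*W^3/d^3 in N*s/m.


Step 1: Convert to SI.
L = 318e-6 m, W = 449e-6 m, d = 1e-6 m
Step 2: W^3 = (449e-6)^3 = 9.05e-11 m^3
Step 3: d^3 = (1e-6)^3 = 1.00e-18 m^3
Step 4: b = 1.8e-5 * 318e-6 * 9.05e-11 / 1.00e-18
b = 5.18e-01 N*s/m


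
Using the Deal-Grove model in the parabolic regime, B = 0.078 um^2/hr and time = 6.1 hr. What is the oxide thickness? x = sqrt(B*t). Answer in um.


Step 1: Compute B*t = 0.078 * 6.1 = 0.4758
Step 2: x = sqrt(0.4758)
x = 0.69 um


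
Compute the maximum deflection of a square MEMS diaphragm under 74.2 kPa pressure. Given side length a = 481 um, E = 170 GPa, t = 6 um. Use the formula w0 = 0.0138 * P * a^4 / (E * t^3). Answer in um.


Step 1: Convert pressure to compatible units (E is in GPa, so P in GPa).
P = 74.2 kPa = 74.2e-6 GPa
Step 2: Compute numerator: 0.0138 * P * a^4.
a^4 = 481^4 = 53527912321
numerator = 0.0138 * 74.2e-6 * 53527912321 = 5.481044e+04
Step 3: Compute denominator: E * t^3 = 170 * 6^3 = 36720
Step 4: w0 = numerator / denominator = 5.481044e+04 / 36720 = 1.4927 um


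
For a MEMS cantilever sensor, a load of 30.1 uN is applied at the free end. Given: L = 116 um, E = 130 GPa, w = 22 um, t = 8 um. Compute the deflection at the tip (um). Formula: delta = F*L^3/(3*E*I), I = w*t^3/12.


Step 1: Calculate the second moment of area.
I = w * t^3 / 12 = 22 * 8^3 / 12 = 938.6667 um^4
Step 2: Convert E to consistent units (1 GPa = 1000 uN/um^2).
E = 130 GPa = 130000 uN/um^2
Step 3: Calculate tip deflection.
delta = F * L^3 / (3 * E * I)
delta = 30.1 * 116^3 / (3 * 130000 * 938.6667)
delta = 0.1283 um


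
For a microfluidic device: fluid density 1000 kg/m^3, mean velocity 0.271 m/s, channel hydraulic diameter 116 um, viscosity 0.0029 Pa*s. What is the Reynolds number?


Step 1: Convert Dh to meters: Dh = 116e-6 m
Step 2: Re = rho * v * Dh / mu
Re = 1000 * 0.271 * 116e-6 / 0.0029
Re = 10.84


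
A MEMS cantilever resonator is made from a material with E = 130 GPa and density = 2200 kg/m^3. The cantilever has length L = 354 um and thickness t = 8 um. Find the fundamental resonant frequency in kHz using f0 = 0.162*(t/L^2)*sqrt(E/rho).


Step 1: Convert units to SI.
t_SI = 8e-6 m, L_SI = 354e-6 m
Step 2: Calculate sqrt(E/rho).
sqrt(130e9 / 2200) = 7687.06 m/s
Step 3: Compute f0.
f0 = 0.162 * 8e-6 / (354e-6)^2 * 7687.06 = 79498.5 Hz = 79.5 kHz


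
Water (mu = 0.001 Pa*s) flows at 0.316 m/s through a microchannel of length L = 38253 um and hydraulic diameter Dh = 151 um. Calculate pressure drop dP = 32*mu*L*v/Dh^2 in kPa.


Step 1: Convert to SI: L = 38253e-6 m, Dh = 151e-6 m
Step 2: dP = 32 * 0.001 * 38253e-6 * 0.316 / (151e-6)^2
Step 3: dP = 16964.80 Pa
Step 4: Convert to kPa: dP = 16.96 kPa


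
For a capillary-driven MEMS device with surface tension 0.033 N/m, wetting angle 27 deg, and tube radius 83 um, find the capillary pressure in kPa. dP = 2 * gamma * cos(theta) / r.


Step 1: cos(27 deg) = 0.891
Step 2: Convert r to m: r = 83e-6 m
Step 3: dP = 2 * 0.033 * 0.891 / 83e-6 = 708.5 Pa
Step 4: Convert Pa to kPa (divide by 1000).
dP = 0.71 kPa


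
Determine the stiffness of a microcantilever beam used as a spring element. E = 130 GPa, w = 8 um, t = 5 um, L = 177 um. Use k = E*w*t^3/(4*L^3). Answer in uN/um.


Step 1: Convert E to consistent units (1 GPa = 1000 uN/um^2).
E = 130 GPa = 130000 uN/um^2
Step 2: Compute t^3 = 5^3 = 125
Step 3: Compute L^3 = 177^3 = 5545233
Step 4: k = 130000 * 8 * 125 / (4 * 5545233)
k = 5.8609 uN/um


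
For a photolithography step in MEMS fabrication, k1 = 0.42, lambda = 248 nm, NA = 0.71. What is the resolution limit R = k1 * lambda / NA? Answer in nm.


Step 1: Identify values: k1 = 0.42, lambda = 248 nm, NA = 0.71
Step 2: R = k1 * lambda / NA
R = 0.42 * 248 / 0.71
R = 146.7 nm


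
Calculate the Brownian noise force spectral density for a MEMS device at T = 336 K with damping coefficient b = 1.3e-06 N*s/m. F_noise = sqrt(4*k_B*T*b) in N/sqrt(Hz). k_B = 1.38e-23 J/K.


Step 1: Compute 4 * k_B * T * b
= 4 * 1.38e-23 * 336 * 1.3e-06
= 2.4111e-26 N^2/Hz
Step 2: F_noise = sqrt(2.4111e-26)
F_noise = 1.55e-13 N/sqrt(Hz)


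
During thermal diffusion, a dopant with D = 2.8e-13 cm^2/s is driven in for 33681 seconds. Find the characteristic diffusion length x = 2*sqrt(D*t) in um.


Step 1: Compute D*t = 2.8e-13 * 33681 = 9.43068e-09 cm^2
Step 2: sqrt(D*t) = 9.71117e-05 cm
Step 3: x = 2 * 9.71117e-05 cm = 1.942234e-04 cm
Step 4: Convert to um (1 cm = 1e4 um): x = 1.942 um


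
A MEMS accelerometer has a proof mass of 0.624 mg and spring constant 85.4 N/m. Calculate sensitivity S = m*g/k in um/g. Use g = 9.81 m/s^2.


Step 1: Convert mass: m = 0.624 mg = 6.24e-07 kg
Step 2: S = m * g / k = 6.24e-07 * 9.81 / 85.4
Step 3: S = 7.17e-08 m/g
Step 4: Convert to um/g: S = 0.072 um/g


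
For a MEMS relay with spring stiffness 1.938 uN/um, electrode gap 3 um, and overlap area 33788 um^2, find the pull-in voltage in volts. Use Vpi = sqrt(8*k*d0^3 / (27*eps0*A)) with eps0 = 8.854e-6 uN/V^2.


Step 1: Compute numerator: 8 * k * d0^3 = 8 * 1.938 * 3^3 = 418.608
Step 2: Compute denominator: 27 * eps0 * A = 27 * 8.854e-6 * 33788 = 8.077292
Step 3: Vpi = sqrt(418.608 / 8.077292)
Vpi = 7.2 V


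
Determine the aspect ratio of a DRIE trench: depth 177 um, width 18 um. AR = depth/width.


Step 1: AR = depth / width
Step 2: AR = 177 / 18
AR = 9.8


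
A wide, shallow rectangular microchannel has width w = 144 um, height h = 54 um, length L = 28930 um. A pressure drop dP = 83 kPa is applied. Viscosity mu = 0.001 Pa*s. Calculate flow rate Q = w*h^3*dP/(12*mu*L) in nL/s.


Step 1: Convert all dimensions to SI (meters).
w = 144e-6 m, h = 54e-6 m, L = 28930e-6 m, dP = 83e3 Pa
Step 2: Q = w * h^3 * dP / (12 * mu * L)
Q = 144e-6 * (54e-6)^3 * 83e3 / (12 * 0.001 * 28930e-6) = 5.42115949e-09 m^3/s
Step 3: Convert Q from m^3/s to nL/s (1 m^3 = 1e12 nL, so multiply by 1e12).
Q = 5421.159 nL/s


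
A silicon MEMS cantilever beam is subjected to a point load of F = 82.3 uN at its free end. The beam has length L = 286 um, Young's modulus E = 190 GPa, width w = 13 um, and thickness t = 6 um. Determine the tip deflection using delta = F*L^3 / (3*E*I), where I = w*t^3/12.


Step 1: Calculate the second moment of area.
I = w * t^3 / 12 = 13 * 6^3 / 12 = 234.0 um^4
Step 2: Convert E to consistent units (1 GPa = 1000 uN/um^2).
E = 190 GPa = 190000 uN/um^2
Step 3: Calculate tip deflection.
delta = F * L^3 / (3 * E * I)
delta = 82.3 * 286^3 / (3 * 190000 * 234.0)
delta = 14.4347 um


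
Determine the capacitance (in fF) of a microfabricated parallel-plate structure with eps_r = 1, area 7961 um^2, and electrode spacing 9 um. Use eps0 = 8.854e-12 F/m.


Step 1: Convert area to m^2: A = 7961e-12 m^2
Step 2: Convert gap to m: d = 9e-6 m
Step 3: C = eps0 * eps_r * A / d
C = 8.854e-12 * 1 * 7961e-12 / 9e-6
Step 4: Convert to fF (multiply by 1e15).
C = 7.83 fF


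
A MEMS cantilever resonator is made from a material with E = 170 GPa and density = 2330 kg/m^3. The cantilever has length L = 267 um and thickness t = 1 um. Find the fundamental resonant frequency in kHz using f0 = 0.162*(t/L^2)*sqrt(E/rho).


Step 1: Convert units to SI.
t_SI = 1e-6 m, L_SI = 267e-6 m
Step 2: Calculate sqrt(E/rho).
sqrt(170e9 / 2330) = 8541.74 m/s
Step 3: Compute f0.
f0 = 0.162 * 1e-6 / (267e-6)^2 * 8541.74 = 19410.6 Hz = 19.41 kHz


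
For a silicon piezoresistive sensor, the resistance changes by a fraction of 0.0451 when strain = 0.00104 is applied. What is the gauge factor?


Step 1: Identify values.
dR/R = 0.0451, strain = 0.00104
Step 2: GF = (dR/R) / strain = 0.0451 / 0.00104
GF = 43.4


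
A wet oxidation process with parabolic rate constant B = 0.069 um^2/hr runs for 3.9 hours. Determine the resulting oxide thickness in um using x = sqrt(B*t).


Step 1: Compute B*t = 0.069 * 3.9 = 0.2691
Step 2: x = sqrt(0.2691)
x = 0.519 um


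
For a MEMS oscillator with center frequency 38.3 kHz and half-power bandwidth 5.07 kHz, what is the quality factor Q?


Step 1: Q = f0 / bandwidth
Step 2: Q = 38.3 / 5.07
Q = 7.6


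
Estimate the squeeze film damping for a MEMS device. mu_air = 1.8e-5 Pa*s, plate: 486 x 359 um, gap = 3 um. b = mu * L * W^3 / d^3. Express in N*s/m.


Step 1: Convert to SI.
L = 486e-6 m, W = 359e-6 m, d = 3e-6 m
Step 2: W^3 = (359e-6)^3 = 4.63e-11 m^3
Step 3: d^3 = (3e-6)^3 = 2.70e-17 m^3
Step 4: b = 1.8e-5 * 486e-6 * 4.63e-11 / 2.70e-17
b = 1.50e-02 N*s/m


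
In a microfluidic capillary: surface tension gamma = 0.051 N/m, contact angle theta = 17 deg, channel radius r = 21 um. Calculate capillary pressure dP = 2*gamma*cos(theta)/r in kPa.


Step 1: cos(17 deg) = 0.9563
Step 2: Convert r to m: r = 21e-6 m
Step 3: dP = 2 * 0.051 * 0.9563 / 21e-6 = 4644.9 Pa
Step 4: Convert Pa to kPa (divide by 1000).
dP = 4.64 kPa


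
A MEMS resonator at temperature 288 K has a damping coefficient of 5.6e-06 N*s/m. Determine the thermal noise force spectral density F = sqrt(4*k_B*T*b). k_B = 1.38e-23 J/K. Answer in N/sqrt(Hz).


Step 1: Compute 4 * k_B * T * b
= 4 * 1.38e-23 * 288 * 5.6e-06
= 8.9027e-26 N^2/Hz
Step 2: F_noise = sqrt(8.9027e-26)
F_noise = 2.98e-13 N/sqrt(Hz)


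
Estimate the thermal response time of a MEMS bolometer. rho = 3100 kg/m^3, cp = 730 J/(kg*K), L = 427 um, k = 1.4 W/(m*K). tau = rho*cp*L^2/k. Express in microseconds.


Step 1: Convert L to m: L = 427e-6 m
Step 2: L^2 = (427e-6)^2 = 1.82329e-07 m^2
Step 3: tau = 3100 * 730 * 1.82329e-07 / 1.4 = 2.94721805e-01 s
Step 4: Convert to microseconds (multiply by 1e6).
tau = 294721.805 us


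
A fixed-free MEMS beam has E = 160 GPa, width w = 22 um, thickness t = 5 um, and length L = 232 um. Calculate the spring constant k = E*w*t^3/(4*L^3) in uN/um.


Step 1: Convert E to consistent units (1 GPa = 1000 uN/um^2).
E = 160 GPa = 160000 uN/um^2
Step 2: Compute t^3 = 5^3 = 125
Step 3: Compute L^3 = 232^3 = 12487168
Step 4: k = 160000 * 22 * 125 / (4 * 12487168)
k = 8.809 uN/um


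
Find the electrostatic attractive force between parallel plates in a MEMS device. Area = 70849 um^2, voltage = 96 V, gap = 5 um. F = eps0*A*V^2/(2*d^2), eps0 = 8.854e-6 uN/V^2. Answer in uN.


Step 1: Identify parameters.
eps0 = 8.854e-6 uN/V^2, A = 70849 um^2, V = 96 V, d = 5 um
Step 2: Compute V^2 = 96^2 = 9216
Step 3: Compute d^2 = 5^2 = 25
Step 4: F = 0.5 * 8.854e-6 * 70849 * 9216 / 25
F = 115.623 uN


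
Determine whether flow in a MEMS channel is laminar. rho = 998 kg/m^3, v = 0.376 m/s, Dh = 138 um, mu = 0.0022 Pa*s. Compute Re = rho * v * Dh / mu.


Step 1: Convert Dh to meters: Dh = 138e-6 m
Step 2: Re = rho * v * Dh / mu
Re = 998 * 0.376 * 138e-6 / 0.0022
Re = 23.538
Since Re = 23.538 is below ~2300, the flow is laminar.


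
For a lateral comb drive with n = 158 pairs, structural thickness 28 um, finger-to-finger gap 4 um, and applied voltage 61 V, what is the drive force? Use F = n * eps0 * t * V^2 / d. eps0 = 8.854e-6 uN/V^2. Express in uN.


Step 1: Parameters: n=158, eps0=8.854e-6 uN/V^2, t=28 um, V=61 V, d=4 um
Step 2: V^2 = 3721
Step 3: F = 158 * 8.854e-6 * 28 * 3721 / 4
F = 36.438 uN


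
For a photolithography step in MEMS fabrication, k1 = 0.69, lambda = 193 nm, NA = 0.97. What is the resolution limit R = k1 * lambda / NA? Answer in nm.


Step 1: Identify values: k1 = 0.69, lambda = 193 nm, NA = 0.97
Step 2: R = k1 * lambda / NA
R = 0.69 * 193 / 0.97
R = 137.3 nm


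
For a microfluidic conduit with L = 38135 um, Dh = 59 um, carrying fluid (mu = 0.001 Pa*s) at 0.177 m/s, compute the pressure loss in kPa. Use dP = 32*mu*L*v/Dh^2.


Step 1: Convert to SI: L = 38135e-6 m, Dh = 59e-6 m
Step 2: dP = 32 * 0.001 * 38135e-6 * 0.177 / (59e-6)^2
Step 3: dP = 62050.17 Pa
Step 4: Convert to kPa: dP = 62.05 kPa


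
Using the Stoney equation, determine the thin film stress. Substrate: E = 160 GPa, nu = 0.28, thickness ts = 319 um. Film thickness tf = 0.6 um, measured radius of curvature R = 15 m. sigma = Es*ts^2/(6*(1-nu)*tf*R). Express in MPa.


Step 1: Compute numerator: Es * ts^2 = 160 * 319^2 = 16281760 (GPa*um^2)
Step 2: Compute denominator (R in um): 6*(1-nu)*tf*R = 6*0.72*0.6*15e6 = 38880000.0 (um^2)
Step 3: sigma (GPa) = 16281760 / 38880000.0 = 4.1877e-01 GPa
Step 4: Convert to MPa (x1000): sigma = 418.8 MPa


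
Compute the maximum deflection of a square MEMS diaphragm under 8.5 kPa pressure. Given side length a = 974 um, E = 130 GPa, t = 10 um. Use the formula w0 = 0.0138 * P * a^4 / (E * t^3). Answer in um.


Step 1: Convert pressure to compatible units (E is in GPa, so P in GPa).
P = 8.5 kPa = 8.5e-6 GPa
Step 2: Compute numerator: 0.0138 * P * a^4.
a^4 = 974^4 = 899986152976
numerator = 0.0138 * 8.5e-6 * 899986152976 = 1.05568e+05
Step 3: Compute denominator: E * t^3 = 130 * 10^3 = 130000
Step 4: w0 = numerator / denominator = 1.05568e+05 / 130000 = 0.8121 um


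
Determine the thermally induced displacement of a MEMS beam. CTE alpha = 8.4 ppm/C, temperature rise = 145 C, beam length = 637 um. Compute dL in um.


Step 1: Convert CTE: alpha = 8.4 ppm/C = 8.4e-6 /C
Step 2: dL = 8.4e-6 * 145 * 637
dL = 0.7759 um


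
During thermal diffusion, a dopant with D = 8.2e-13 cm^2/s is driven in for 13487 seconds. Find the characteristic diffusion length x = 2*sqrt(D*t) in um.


Step 1: Compute D*t = 8.2e-13 * 13487 = 1.105934e-08 cm^2
Step 2: sqrt(D*t) = 1.05163e-04 cm
Step 3: x = 2 * 1.05163e-04 cm = 2.10326e-04 cm
Step 4: Convert to um (1 cm = 1e4 um): x = 2.103 um


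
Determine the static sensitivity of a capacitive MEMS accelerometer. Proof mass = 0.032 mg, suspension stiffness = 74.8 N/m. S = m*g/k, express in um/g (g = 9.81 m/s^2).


Step 1: Convert mass: m = 0.032 mg = 3.20e-08 kg
Step 2: S = m * g / k = 3.20e-08 * 9.81 / 74.8
Step 3: S = 4.20e-09 m/g
Step 4: Convert to um/g: S = 0.004 um/g


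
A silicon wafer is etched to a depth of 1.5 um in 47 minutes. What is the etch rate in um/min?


Step 1: Etch rate = depth / time
Step 2: rate = 1.5 / 47
rate = 0.032 um/min


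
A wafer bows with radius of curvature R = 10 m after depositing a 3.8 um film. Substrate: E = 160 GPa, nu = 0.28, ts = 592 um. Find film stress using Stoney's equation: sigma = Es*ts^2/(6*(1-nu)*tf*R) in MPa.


Step 1: Compute numerator: Es * ts^2 = 160 * 592^2 = 56074240 (GPa*um^2)
Step 2: Compute denominator (R in um): 6*(1-nu)*tf*R = 6*0.72*3.8*10e6 = 164160000.0 (um^2)
Step 3: sigma (GPa) = 56074240 / 164160000.0 = 3.41583e-01 GPa
Step 4: Convert to MPa (x1000): sigma = 341.6 MPa


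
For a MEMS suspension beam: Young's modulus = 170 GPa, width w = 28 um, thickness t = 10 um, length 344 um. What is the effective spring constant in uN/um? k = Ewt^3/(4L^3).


Step 1: Convert E to consistent units (1 GPa = 1000 uN/um^2).
E = 170 GPa = 170000 uN/um^2
Step 2: Compute t^3 = 10^3 = 1000
Step 3: Compute L^3 = 344^3 = 40707584
Step 4: k = 170000 * 28 * 1000 / (4 * 40707584)
k = 29.2329 uN/um


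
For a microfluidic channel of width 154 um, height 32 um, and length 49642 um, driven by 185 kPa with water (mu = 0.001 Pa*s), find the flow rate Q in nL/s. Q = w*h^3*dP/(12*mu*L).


Step 1: Convert all dimensions to SI (meters).
w = 154e-6 m, h = 32e-6 m, L = 49642e-6 m, dP = 185e3 Pa
Step 2: Q = w * h^3 * dP / (12 * mu * L)
Q = 154e-6 * (32e-6)^3 * 185e3 / (12 * 0.001 * 49642e-6) = 1.56715469e-09 m^3/s
Step 3: Convert Q from m^3/s to nL/s (1 m^3 = 1e12 nL, so multiply by 1e12).
Q = 1567.155 nL/s


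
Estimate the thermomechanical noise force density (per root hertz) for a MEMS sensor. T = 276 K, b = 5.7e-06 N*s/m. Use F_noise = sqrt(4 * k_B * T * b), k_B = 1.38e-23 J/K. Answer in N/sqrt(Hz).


Step 1: Compute 4 * k_B * T * b
= 4 * 1.38e-23 * 276 * 5.7e-06
= 8.6841e-26 N^2/Hz
Step 2: F_noise = sqrt(8.6841e-26)
F_noise = 2.95e-13 N/sqrt(Hz)


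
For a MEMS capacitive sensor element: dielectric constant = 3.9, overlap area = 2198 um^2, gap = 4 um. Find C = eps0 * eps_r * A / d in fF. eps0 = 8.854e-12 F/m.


Step 1: Convert area to m^2: A = 2198e-12 m^2
Step 2: Convert gap to m: d = 4e-6 m
Step 3: C = eps0 * eps_r * A / d
C = 8.854e-12 * 3.9 * 2198e-12 / 4e-6
Step 4: Convert to fF (multiply by 1e15).
C = 18.97 fF


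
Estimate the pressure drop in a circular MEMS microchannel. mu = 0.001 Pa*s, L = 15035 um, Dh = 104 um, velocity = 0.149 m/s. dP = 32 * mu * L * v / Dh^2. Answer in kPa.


Step 1: Convert to SI: L = 15035e-6 m, Dh = 104e-6 m
Step 2: dP = 32 * 0.001 * 15035e-6 * 0.149 / (104e-6)^2
Step 3: dP = 6627.86 Pa
Step 4: Convert to kPa: dP = 6.63 kPa


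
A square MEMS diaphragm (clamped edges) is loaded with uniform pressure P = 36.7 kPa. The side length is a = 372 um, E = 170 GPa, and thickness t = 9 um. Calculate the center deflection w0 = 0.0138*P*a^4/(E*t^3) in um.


Step 1: Convert pressure to compatible units (E is in GPa, so P in GPa).
P = 36.7 kPa = 36.7e-6 GPa
Step 2: Compute numerator: 0.0138 * P * a^4.
a^4 = 372^4 = 19150131456
numerator = 0.0138 * 36.7e-6 * 19150131456 = 9.6988e+03
Step 3: Compute denominator: E * t^3 = 170 * 9^3 = 123930
Step 4: w0 = numerator / denominator = 9.6988e+03 / 123930 = 0.0783 um


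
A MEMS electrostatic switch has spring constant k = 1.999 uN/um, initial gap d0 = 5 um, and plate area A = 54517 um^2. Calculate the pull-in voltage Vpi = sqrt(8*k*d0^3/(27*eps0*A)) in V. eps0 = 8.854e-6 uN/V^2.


Step 1: Compute numerator: 8 * k * d0^3 = 8 * 1.999 * 5^3 = 1999.0
Step 2: Compute denominator: 27 * eps0 * A = 27 * 8.854e-6 * 54517 = 13.032725
Step 3: Vpi = sqrt(1999.0 / 13.032725)
Vpi = 12.38 V


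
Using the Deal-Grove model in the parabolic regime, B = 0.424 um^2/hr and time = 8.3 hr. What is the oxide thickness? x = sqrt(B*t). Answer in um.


Step 1: Compute B*t = 0.424 * 8.3 = 3.5192
Step 2: x = sqrt(3.5192)
x = 1.876 um


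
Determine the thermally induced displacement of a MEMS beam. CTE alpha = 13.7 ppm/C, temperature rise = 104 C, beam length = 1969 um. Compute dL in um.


Step 1: Convert CTE: alpha = 13.7 ppm/C = 13.7e-6 /C
Step 2: dL = 13.7e-6 * 104 * 1969
dL = 2.8054 um


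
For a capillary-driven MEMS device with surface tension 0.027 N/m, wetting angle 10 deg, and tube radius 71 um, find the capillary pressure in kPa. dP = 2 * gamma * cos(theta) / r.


Step 1: cos(10 deg) = 0.9848
Step 2: Convert r to m: r = 71e-6 m
Step 3: dP = 2 * 0.027 * 0.9848 / 71e-6 = 749.0 Pa
Step 4: Convert Pa to kPa (divide by 1000).
dP = 0.75 kPa


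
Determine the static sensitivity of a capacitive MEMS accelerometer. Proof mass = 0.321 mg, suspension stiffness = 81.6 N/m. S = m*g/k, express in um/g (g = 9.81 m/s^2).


Step 1: Convert mass: m = 0.321 mg = 3.21e-07 kg
Step 2: S = m * g / k = 3.21e-07 * 9.81 / 81.6
Step 3: S = 3.86e-08 m/g
Step 4: Convert to um/g: S = 0.039 um/g


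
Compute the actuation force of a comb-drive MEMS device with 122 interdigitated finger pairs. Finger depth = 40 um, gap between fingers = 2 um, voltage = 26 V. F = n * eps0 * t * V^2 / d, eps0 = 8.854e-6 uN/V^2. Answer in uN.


Step 1: Parameters: n=122, eps0=8.854e-6 uN/V^2, t=40 um, V=26 V, d=2 um
Step 2: V^2 = 676
Step 3: F = 122 * 8.854e-6 * 40 * 676 / 2
F = 14.604 uN


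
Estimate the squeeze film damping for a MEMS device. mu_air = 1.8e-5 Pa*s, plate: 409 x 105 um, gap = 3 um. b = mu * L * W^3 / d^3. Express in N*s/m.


Step 1: Convert to SI.
L = 409e-6 m, W = 105e-6 m, d = 3e-6 m
Step 2: W^3 = (105e-6)^3 = 1.16e-12 m^3
Step 3: d^3 = (3e-6)^3 = 2.70e-17 m^3
Step 4: b = 1.8e-5 * 409e-6 * 1.16e-12 / 2.70e-17
b = 3.16e-04 N*s/m


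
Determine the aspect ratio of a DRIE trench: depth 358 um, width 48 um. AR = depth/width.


Step 1: AR = depth / width
Step 2: AR = 358 / 48
AR = 7.5


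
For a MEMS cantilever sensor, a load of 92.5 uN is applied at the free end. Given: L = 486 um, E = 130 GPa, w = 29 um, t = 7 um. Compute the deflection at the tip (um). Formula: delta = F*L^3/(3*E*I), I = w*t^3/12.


Step 1: Calculate the second moment of area.
I = w * t^3 / 12 = 29 * 7^3 / 12 = 828.9167 um^4
Step 2: Convert E to consistent units (1 GPa = 1000 uN/um^2).
E = 130 GPa = 130000 uN/um^2
Step 3: Calculate tip deflection.
delta = F * L^3 / (3 * E * I)
delta = 92.5 * 486^3 / (3 * 130000 * 828.9167)
delta = 32.8454 um


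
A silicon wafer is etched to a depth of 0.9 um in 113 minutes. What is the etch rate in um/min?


Step 1: Etch rate = depth / time
Step 2: rate = 0.9 / 113
rate = 0.008 um/min


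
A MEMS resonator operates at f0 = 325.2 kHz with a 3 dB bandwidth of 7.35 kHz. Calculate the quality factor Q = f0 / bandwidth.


Step 1: Q = f0 / bandwidth
Step 2: Q = 325.2 / 7.35
Q = 44.2


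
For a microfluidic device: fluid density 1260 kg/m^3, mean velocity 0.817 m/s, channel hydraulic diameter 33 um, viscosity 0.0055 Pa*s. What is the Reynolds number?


Step 1: Convert Dh to meters: Dh = 33e-6 m
Step 2: Re = rho * v * Dh / mu
Re = 1260 * 0.817 * 33e-6 / 0.0055
Re = 6.177


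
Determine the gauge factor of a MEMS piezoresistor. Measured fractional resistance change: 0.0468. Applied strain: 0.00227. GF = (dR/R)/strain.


Step 1: Identify values.
dR/R = 0.0468, strain = 0.00227
Step 2: GF = (dR/R) / strain = 0.0468 / 0.00227
GF = 20.6


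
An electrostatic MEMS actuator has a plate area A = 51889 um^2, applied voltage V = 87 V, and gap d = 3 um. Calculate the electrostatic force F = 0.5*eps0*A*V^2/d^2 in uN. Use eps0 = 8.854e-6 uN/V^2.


Step 1: Identify parameters.
eps0 = 8.854e-6 uN/V^2, A = 51889 um^2, V = 87 V, d = 3 um
Step 2: Compute V^2 = 87^2 = 7569
Step 3: Compute d^2 = 3^2 = 9
Step 4: F = 0.5 * 8.854e-6 * 51889 * 7569 / 9
F = 193.188 uN


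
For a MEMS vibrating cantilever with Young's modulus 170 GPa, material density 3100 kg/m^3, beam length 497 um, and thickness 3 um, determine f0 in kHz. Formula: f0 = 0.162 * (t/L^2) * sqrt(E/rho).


Step 1: Convert units to SI.
t_SI = 3e-6 m, L_SI = 497e-6 m
Step 2: Calculate sqrt(E/rho).
sqrt(170e9 / 3100) = 7405.32 m/s
Step 3: Compute f0.
f0 = 0.162 * 3e-6 / (497e-6)^2 * 7405.32 = 14570.3 Hz = 14.57 kHz


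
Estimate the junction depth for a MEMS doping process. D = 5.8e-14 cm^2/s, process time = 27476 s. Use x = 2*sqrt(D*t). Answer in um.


Step 1: Compute D*t = 5.8e-14 * 27476 = 1.593608e-09 cm^2
Step 2: sqrt(D*t) = 3.992e-05 cm
Step 3: x = 2 * 3.992e-05 cm = 7.984e-05 cm
Step 4: Convert to um (1 cm = 1e4 um): x = 0.798 um


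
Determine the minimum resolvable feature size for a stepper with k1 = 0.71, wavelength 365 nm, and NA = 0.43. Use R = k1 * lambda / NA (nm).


Step 1: Identify values: k1 = 0.71, lambda = 365 nm, NA = 0.43
Step 2: R = k1 * lambda / NA
R = 0.71 * 365 / 0.43
R = 602.7 nm


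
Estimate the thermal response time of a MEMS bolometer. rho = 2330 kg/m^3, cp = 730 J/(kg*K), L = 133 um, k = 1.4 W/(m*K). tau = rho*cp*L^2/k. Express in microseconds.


Step 1: Convert L to m: L = 133e-6 m
Step 2: L^2 = (133e-6)^2 = 1.7689e-08 m^2
Step 3: tau = 2330 * 730 * 1.7689e-08 / 1.4 = 2.14908715e-02 s
Step 4: Convert to microseconds (multiply by 1e6).
tau = 21490.872 us


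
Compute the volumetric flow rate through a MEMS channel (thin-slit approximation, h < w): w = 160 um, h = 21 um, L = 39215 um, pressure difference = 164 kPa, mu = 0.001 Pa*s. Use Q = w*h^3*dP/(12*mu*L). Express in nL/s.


Step 1: Convert all dimensions to SI (meters).
w = 160e-6 m, h = 21e-6 m, L = 39215e-6 m, dP = 164e3 Pa
Step 2: Q = w * h^3 * dP / (12 * mu * L)
Q = 160e-6 * (21e-6)^3 * 164e3 / (12 * 0.001 * 39215e-6) = 5.164024e-10 m^3/s
Step 3: Convert Q from m^3/s to nL/s (1 m^3 = 1e12 nL, so multiply by 1e12).
Q = 516.402 nL/s


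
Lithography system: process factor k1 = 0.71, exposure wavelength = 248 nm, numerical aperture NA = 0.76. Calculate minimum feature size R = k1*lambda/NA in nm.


Step 1: Identify values: k1 = 0.71, lambda = 248 nm, NA = 0.76
Step 2: R = k1 * lambda / NA
R = 0.71 * 248 / 0.76
R = 231.7 nm


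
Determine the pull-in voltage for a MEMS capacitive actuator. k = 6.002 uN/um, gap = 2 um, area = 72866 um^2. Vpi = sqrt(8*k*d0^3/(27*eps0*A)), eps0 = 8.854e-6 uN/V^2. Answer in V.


Step 1: Compute numerator: 8 * k * d0^3 = 8 * 6.002 * 2^3 = 384.128
Step 2: Compute denominator: 27 * eps0 * A = 27 * 8.854e-6 * 72866 = 17.4192
Step 3: Vpi = sqrt(384.128 / 17.4192)
Vpi = 4.7 V


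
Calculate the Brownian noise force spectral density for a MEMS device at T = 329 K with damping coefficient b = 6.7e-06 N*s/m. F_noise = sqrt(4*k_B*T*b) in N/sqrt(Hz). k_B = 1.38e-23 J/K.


Step 1: Compute 4 * k_B * T * b
= 4 * 1.38e-23 * 329 * 6.7e-06
= 1.2168e-25 N^2/Hz
Step 2: F_noise = sqrt(1.2168e-25)
F_noise = 3.49e-13 N/sqrt(Hz)


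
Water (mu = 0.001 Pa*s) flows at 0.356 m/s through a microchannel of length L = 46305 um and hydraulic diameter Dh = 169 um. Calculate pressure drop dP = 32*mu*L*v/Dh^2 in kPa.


Step 1: Convert to SI: L = 46305e-6 m, Dh = 169e-6 m
Step 2: dP = 32 * 0.001 * 46305e-6 * 0.356 / (169e-6)^2
Step 3: dP = 18469.47 Pa
Step 4: Convert to kPa: dP = 18.47 kPa
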